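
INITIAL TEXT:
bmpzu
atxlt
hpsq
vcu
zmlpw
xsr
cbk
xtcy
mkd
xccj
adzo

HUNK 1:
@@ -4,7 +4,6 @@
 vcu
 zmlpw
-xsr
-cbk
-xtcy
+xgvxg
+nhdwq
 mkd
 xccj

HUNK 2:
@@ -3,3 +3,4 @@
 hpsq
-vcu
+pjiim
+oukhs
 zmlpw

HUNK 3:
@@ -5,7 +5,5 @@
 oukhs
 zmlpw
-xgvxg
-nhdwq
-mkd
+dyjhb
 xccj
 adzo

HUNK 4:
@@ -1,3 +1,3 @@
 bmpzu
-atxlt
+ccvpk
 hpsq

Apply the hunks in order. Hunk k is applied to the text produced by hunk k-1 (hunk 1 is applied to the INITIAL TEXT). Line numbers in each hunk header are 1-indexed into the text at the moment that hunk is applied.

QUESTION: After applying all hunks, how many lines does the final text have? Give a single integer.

Answer: 9

Derivation:
Hunk 1: at line 4 remove [xsr,cbk,xtcy] add [xgvxg,nhdwq] -> 10 lines: bmpzu atxlt hpsq vcu zmlpw xgvxg nhdwq mkd xccj adzo
Hunk 2: at line 3 remove [vcu] add [pjiim,oukhs] -> 11 lines: bmpzu atxlt hpsq pjiim oukhs zmlpw xgvxg nhdwq mkd xccj adzo
Hunk 3: at line 5 remove [xgvxg,nhdwq,mkd] add [dyjhb] -> 9 lines: bmpzu atxlt hpsq pjiim oukhs zmlpw dyjhb xccj adzo
Hunk 4: at line 1 remove [atxlt] add [ccvpk] -> 9 lines: bmpzu ccvpk hpsq pjiim oukhs zmlpw dyjhb xccj adzo
Final line count: 9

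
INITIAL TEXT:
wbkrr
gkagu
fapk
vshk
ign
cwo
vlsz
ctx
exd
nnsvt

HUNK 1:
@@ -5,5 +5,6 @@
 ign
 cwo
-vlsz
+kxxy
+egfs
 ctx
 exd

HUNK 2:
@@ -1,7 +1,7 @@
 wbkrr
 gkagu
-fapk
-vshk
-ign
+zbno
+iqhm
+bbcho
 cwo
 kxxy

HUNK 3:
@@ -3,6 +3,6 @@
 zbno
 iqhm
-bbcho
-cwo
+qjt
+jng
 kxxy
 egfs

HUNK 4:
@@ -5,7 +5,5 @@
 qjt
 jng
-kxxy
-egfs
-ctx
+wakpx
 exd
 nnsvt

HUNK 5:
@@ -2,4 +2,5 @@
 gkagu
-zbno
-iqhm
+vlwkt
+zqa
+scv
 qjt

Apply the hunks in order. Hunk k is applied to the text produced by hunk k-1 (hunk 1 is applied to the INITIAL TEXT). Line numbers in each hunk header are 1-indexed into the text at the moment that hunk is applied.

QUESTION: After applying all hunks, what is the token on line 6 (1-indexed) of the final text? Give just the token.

Answer: qjt

Derivation:
Hunk 1: at line 5 remove [vlsz] add [kxxy,egfs] -> 11 lines: wbkrr gkagu fapk vshk ign cwo kxxy egfs ctx exd nnsvt
Hunk 2: at line 1 remove [fapk,vshk,ign] add [zbno,iqhm,bbcho] -> 11 lines: wbkrr gkagu zbno iqhm bbcho cwo kxxy egfs ctx exd nnsvt
Hunk 3: at line 3 remove [bbcho,cwo] add [qjt,jng] -> 11 lines: wbkrr gkagu zbno iqhm qjt jng kxxy egfs ctx exd nnsvt
Hunk 4: at line 5 remove [kxxy,egfs,ctx] add [wakpx] -> 9 lines: wbkrr gkagu zbno iqhm qjt jng wakpx exd nnsvt
Hunk 5: at line 2 remove [zbno,iqhm] add [vlwkt,zqa,scv] -> 10 lines: wbkrr gkagu vlwkt zqa scv qjt jng wakpx exd nnsvt
Final line 6: qjt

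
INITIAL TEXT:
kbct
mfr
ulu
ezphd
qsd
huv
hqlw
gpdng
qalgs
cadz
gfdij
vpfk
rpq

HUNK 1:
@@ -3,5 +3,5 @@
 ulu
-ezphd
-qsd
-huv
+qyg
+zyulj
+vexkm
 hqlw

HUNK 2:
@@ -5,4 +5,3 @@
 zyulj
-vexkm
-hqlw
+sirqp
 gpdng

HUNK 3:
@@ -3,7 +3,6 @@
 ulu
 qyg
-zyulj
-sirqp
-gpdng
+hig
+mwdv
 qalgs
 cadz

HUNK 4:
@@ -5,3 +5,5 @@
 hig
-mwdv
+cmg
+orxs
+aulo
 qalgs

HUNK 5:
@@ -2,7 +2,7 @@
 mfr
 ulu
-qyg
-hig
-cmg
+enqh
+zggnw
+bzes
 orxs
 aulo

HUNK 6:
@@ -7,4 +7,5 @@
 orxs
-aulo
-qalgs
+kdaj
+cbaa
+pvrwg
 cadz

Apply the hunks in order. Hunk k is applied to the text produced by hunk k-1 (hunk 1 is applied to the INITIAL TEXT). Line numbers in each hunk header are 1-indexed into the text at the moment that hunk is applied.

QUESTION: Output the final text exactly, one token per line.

Answer: kbct
mfr
ulu
enqh
zggnw
bzes
orxs
kdaj
cbaa
pvrwg
cadz
gfdij
vpfk
rpq

Derivation:
Hunk 1: at line 3 remove [ezphd,qsd,huv] add [qyg,zyulj,vexkm] -> 13 lines: kbct mfr ulu qyg zyulj vexkm hqlw gpdng qalgs cadz gfdij vpfk rpq
Hunk 2: at line 5 remove [vexkm,hqlw] add [sirqp] -> 12 lines: kbct mfr ulu qyg zyulj sirqp gpdng qalgs cadz gfdij vpfk rpq
Hunk 3: at line 3 remove [zyulj,sirqp,gpdng] add [hig,mwdv] -> 11 lines: kbct mfr ulu qyg hig mwdv qalgs cadz gfdij vpfk rpq
Hunk 4: at line 5 remove [mwdv] add [cmg,orxs,aulo] -> 13 lines: kbct mfr ulu qyg hig cmg orxs aulo qalgs cadz gfdij vpfk rpq
Hunk 5: at line 2 remove [qyg,hig,cmg] add [enqh,zggnw,bzes] -> 13 lines: kbct mfr ulu enqh zggnw bzes orxs aulo qalgs cadz gfdij vpfk rpq
Hunk 6: at line 7 remove [aulo,qalgs] add [kdaj,cbaa,pvrwg] -> 14 lines: kbct mfr ulu enqh zggnw bzes orxs kdaj cbaa pvrwg cadz gfdij vpfk rpq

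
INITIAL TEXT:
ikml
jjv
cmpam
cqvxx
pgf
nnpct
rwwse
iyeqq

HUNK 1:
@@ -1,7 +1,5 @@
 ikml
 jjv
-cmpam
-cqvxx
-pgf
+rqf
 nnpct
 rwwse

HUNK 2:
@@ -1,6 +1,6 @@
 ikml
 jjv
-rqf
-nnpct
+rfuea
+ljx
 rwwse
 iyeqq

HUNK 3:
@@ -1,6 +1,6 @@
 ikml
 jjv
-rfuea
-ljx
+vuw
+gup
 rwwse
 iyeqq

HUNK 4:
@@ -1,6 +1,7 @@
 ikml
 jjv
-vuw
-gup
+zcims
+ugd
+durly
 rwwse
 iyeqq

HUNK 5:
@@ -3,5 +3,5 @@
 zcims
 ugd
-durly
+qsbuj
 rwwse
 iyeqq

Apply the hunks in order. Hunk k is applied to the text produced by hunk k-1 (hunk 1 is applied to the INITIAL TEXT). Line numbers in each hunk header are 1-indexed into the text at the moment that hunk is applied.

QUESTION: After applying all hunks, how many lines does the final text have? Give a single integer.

Hunk 1: at line 1 remove [cmpam,cqvxx,pgf] add [rqf] -> 6 lines: ikml jjv rqf nnpct rwwse iyeqq
Hunk 2: at line 1 remove [rqf,nnpct] add [rfuea,ljx] -> 6 lines: ikml jjv rfuea ljx rwwse iyeqq
Hunk 3: at line 1 remove [rfuea,ljx] add [vuw,gup] -> 6 lines: ikml jjv vuw gup rwwse iyeqq
Hunk 4: at line 1 remove [vuw,gup] add [zcims,ugd,durly] -> 7 lines: ikml jjv zcims ugd durly rwwse iyeqq
Hunk 5: at line 3 remove [durly] add [qsbuj] -> 7 lines: ikml jjv zcims ugd qsbuj rwwse iyeqq
Final line count: 7

Answer: 7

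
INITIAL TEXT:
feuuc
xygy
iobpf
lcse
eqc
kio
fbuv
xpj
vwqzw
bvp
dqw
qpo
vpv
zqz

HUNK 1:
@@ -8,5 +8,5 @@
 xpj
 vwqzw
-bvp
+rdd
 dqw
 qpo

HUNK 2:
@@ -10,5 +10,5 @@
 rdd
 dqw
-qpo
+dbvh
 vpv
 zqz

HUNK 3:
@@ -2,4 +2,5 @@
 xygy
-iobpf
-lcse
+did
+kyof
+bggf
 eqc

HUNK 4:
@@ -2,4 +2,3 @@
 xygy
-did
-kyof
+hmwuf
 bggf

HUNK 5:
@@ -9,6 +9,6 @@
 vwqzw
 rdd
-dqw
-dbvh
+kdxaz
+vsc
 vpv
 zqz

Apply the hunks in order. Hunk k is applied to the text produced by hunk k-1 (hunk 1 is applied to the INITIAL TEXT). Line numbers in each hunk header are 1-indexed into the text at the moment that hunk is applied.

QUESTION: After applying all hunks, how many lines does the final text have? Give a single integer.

Hunk 1: at line 8 remove [bvp] add [rdd] -> 14 lines: feuuc xygy iobpf lcse eqc kio fbuv xpj vwqzw rdd dqw qpo vpv zqz
Hunk 2: at line 10 remove [qpo] add [dbvh] -> 14 lines: feuuc xygy iobpf lcse eqc kio fbuv xpj vwqzw rdd dqw dbvh vpv zqz
Hunk 3: at line 2 remove [iobpf,lcse] add [did,kyof,bggf] -> 15 lines: feuuc xygy did kyof bggf eqc kio fbuv xpj vwqzw rdd dqw dbvh vpv zqz
Hunk 4: at line 2 remove [did,kyof] add [hmwuf] -> 14 lines: feuuc xygy hmwuf bggf eqc kio fbuv xpj vwqzw rdd dqw dbvh vpv zqz
Hunk 5: at line 9 remove [dqw,dbvh] add [kdxaz,vsc] -> 14 lines: feuuc xygy hmwuf bggf eqc kio fbuv xpj vwqzw rdd kdxaz vsc vpv zqz
Final line count: 14

Answer: 14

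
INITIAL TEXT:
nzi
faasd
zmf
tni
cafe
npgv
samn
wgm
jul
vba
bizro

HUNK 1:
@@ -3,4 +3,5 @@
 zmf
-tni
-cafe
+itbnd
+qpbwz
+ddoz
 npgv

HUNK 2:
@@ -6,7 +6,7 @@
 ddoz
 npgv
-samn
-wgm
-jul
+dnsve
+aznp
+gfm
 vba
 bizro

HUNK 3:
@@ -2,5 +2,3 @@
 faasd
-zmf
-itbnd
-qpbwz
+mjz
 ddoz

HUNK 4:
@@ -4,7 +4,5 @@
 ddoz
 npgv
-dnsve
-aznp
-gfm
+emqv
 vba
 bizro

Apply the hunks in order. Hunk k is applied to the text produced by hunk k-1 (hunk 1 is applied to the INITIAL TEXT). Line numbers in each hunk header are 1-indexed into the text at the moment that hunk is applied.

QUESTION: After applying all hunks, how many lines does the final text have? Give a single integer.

Hunk 1: at line 3 remove [tni,cafe] add [itbnd,qpbwz,ddoz] -> 12 lines: nzi faasd zmf itbnd qpbwz ddoz npgv samn wgm jul vba bizro
Hunk 2: at line 6 remove [samn,wgm,jul] add [dnsve,aznp,gfm] -> 12 lines: nzi faasd zmf itbnd qpbwz ddoz npgv dnsve aznp gfm vba bizro
Hunk 3: at line 2 remove [zmf,itbnd,qpbwz] add [mjz] -> 10 lines: nzi faasd mjz ddoz npgv dnsve aznp gfm vba bizro
Hunk 4: at line 4 remove [dnsve,aznp,gfm] add [emqv] -> 8 lines: nzi faasd mjz ddoz npgv emqv vba bizro
Final line count: 8

Answer: 8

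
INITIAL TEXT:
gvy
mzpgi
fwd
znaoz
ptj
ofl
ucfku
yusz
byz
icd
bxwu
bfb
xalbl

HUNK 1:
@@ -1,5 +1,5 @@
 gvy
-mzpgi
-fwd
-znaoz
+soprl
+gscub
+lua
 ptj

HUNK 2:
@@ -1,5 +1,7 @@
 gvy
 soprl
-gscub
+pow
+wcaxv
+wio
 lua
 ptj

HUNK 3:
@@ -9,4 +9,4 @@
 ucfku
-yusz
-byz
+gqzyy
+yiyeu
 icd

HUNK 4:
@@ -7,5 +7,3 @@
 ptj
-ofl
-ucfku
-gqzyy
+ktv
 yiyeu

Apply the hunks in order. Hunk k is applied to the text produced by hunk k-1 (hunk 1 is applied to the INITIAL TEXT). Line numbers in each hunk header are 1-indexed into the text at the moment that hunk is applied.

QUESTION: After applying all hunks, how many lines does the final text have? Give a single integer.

Hunk 1: at line 1 remove [mzpgi,fwd,znaoz] add [soprl,gscub,lua] -> 13 lines: gvy soprl gscub lua ptj ofl ucfku yusz byz icd bxwu bfb xalbl
Hunk 2: at line 1 remove [gscub] add [pow,wcaxv,wio] -> 15 lines: gvy soprl pow wcaxv wio lua ptj ofl ucfku yusz byz icd bxwu bfb xalbl
Hunk 3: at line 9 remove [yusz,byz] add [gqzyy,yiyeu] -> 15 lines: gvy soprl pow wcaxv wio lua ptj ofl ucfku gqzyy yiyeu icd bxwu bfb xalbl
Hunk 4: at line 7 remove [ofl,ucfku,gqzyy] add [ktv] -> 13 lines: gvy soprl pow wcaxv wio lua ptj ktv yiyeu icd bxwu bfb xalbl
Final line count: 13

Answer: 13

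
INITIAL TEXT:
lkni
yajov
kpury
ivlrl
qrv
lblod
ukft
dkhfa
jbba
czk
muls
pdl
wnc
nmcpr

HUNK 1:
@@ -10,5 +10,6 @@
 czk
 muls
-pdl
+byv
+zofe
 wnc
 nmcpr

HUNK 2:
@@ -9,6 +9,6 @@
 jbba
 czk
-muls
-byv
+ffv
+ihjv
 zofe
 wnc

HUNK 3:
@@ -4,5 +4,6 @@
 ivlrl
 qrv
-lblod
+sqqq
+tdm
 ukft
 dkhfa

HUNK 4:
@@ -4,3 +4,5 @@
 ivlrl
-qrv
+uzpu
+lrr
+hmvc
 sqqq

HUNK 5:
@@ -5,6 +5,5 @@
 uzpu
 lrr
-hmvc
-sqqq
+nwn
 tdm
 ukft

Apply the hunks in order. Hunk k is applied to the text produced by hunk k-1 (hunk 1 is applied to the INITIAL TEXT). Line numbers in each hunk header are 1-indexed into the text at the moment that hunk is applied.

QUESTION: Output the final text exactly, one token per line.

Answer: lkni
yajov
kpury
ivlrl
uzpu
lrr
nwn
tdm
ukft
dkhfa
jbba
czk
ffv
ihjv
zofe
wnc
nmcpr

Derivation:
Hunk 1: at line 10 remove [pdl] add [byv,zofe] -> 15 lines: lkni yajov kpury ivlrl qrv lblod ukft dkhfa jbba czk muls byv zofe wnc nmcpr
Hunk 2: at line 9 remove [muls,byv] add [ffv,ihjv] -> 15 lines: lkni yajov kpury ivlrl qrv lblod ukft dkhfa jbba czk ffv ihjv zofe wnc nmcpr
Hunk 3: at line 4 remove [lblod] add [sqqq,tdm] -> 16 lines: lkni yajov kpury ivlrl qrv sqqq tdm ukft dkhfa jbba czk ffv ihjv zofe wnc nmcpr
Hunk 4: at line 4 remove [qrv] add [uzpu,lrr,hmvc] -> 18 lines: lkni yajov kpury ivlrl uzpu lrr hmvc sqqq tdm ukft dkhfa jbba czk ffv ihjv zofe wnc nmcpr
Hunk 5: at line 5 remove [hmvc,sqqq] add [nwn] -> 17 lines: lkni yajov kpury ivlrl uzpu lrr nwn tdm ukft dkhfa jbba czk ffv ihjv zofe wnc nmcpr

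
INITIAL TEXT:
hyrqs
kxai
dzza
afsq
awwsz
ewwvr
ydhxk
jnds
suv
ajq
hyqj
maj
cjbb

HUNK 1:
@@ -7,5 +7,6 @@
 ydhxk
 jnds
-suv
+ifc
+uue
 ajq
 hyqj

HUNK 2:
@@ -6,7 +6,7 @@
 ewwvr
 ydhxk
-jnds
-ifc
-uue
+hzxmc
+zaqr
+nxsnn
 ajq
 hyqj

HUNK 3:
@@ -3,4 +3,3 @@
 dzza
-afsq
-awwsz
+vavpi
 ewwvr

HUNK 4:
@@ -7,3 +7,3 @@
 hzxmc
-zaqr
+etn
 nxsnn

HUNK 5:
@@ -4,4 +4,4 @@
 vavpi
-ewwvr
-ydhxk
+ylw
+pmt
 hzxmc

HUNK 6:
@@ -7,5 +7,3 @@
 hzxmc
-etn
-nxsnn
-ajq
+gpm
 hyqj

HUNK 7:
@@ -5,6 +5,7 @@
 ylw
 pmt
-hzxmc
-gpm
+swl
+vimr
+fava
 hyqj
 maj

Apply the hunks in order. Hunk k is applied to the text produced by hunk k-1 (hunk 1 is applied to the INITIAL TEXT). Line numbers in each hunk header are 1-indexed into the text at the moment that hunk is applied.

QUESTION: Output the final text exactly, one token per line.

Answer: hyrqs
kxai
dzza
vavpi
ylw
pmt
swl
vimr
fava
hyqj
maj
cjbb

Derivation:
Hunk 1: at line 7 remove [suv] add [ifc,uue] -> 14 lines: hyrqs kxai dzza afsq awwsz ewwvr ydhxk jnds ifc uue ajq hyqj maj cjbb
Hunk 2: at line 6 remove [jnds,ifc,uue] add [hzxmc,zaqr,nxsnn] -> 14 lines: hyrqs kxai dzza afsq awwsz ewwvr ydhxk hzxmc zaqr nxsnn ajq hyqj maj cjbb
Hunk 3: at line 3 remove [afsq,awwsz] add [vavpi] -> 13 lines: hyrqs kxai dzza vavpi ewwvr ydhxk hzxmc zaqr nxsnn ajq hyqj maj cjbb
Hunk 4: at line 7 remove [zaqr] add [etn] -> 13 lines: hyrqs kxai dzza vavpi ewwvr ydhxk hzxmc etn nxsnn ajq hyqj maj cjbb
Hunk 5: at line 4 remove [ewwvr,ydhxk] add [ylw,pmt] -> 13 lines: hyrqs kxai dzza vavpi ylw pmt hzxmc etn nxsnn ajq hyqj maj cjbb
Hunk 6: at line 7 remove [etn,nxsnn,ajq] add [gpm] -> 11 lines: hyrqs kxai dzza vavpi ylw pmt hzxmc gpm hyqj maj cjbb
Hunk 7: at line 5 remove [hzxmc,gpm] add [swl,vimr,fava] -> 12 lines: hyrqs kxai dzza vavpi ylw pmt swl vimr fava hyqj maj cjbb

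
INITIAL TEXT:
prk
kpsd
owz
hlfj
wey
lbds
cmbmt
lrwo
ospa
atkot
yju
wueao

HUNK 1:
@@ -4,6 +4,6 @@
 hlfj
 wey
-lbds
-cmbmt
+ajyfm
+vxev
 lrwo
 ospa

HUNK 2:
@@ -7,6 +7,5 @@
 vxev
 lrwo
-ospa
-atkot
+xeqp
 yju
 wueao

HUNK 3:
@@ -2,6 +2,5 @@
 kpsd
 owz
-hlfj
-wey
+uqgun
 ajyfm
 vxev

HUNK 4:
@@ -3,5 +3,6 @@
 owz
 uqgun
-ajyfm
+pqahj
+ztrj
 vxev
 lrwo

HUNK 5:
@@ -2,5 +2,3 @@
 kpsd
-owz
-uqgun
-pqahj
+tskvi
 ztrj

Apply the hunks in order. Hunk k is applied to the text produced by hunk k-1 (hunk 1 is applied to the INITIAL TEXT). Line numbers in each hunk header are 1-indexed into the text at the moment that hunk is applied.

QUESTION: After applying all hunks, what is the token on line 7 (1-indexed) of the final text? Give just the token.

Hunk 1: at line 4 remove [lbds,cmbmt] add [ajyfm,vxev] -> 12 lines: prk kpsd owz hlfj wey ajyfm vxev lrwo ospa atkot yju wueao
Hunk 2: at line 7 remove [ospa,atkot] add [xeqp] -> 11 lines: prk kpsd owz hlfj wey ajyfm vxev lrwo xeqp yju wueao
Hunk 3: at line 2 remove [hlfj,wey] add [uqgun] -> 10 lines: prk kpsd owz uqgun ajyfm vxev lrwo xeqp yju wueao
Hunk 4: at line 3 remove [ajyfm] add [pqahj,ztrj] -> 11 lines: prk kpsd owz uqgun pqahj ztrj vxev lrwo xeqp yju wueao
Hunk 5: at line 2 remove [owz,uqgun,pqahj] add [tskvi] -> 9 lines: prk kpsd tskvi ztrj vxev lrwo xeqp yju wueao
Final line 7: xeqp

Answer: xeqp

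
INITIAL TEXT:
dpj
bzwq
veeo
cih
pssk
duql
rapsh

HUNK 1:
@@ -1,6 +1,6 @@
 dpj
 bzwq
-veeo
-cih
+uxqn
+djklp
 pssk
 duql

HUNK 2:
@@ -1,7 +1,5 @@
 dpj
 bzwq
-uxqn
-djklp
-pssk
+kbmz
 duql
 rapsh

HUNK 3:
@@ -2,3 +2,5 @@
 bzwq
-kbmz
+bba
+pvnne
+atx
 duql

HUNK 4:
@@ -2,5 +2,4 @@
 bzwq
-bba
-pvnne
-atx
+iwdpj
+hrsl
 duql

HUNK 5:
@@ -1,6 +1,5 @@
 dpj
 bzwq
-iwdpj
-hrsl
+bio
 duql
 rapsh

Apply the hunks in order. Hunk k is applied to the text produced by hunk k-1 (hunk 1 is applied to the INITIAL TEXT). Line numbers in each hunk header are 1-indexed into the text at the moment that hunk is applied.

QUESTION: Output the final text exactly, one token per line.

Answer: dpj
bzwq
bio
duql
rapsh

Derivation:
Hunk 1: at line 1 remove [veeo,cih] add [uxqn,djklp] -> 7 lines: dpj bzwq uxqn djklp pssk duql rapsh
Hunk 2: at line 1 remove [uxqn,djklp,pssk] add [kbmz] -> 5 lines: dpj bzwq kbmz duql rapsh
Hunk 3: at line 2 remove [kbmz] add [bba,pvnne,atx] -> 7 lines: dpj bzwq bba pvnne atx duql rapsh
Hunk 4: at line 2 remove [bba,pvnne,atx] add [iwdpj,hrsl] -> 6 lines: dpj bzwq iwdpj hrsl duql rapsh
Hunk 5: at line 1 remove [iwdpj,hrsl] add [bio] -> 5 lines: dpj bzwq bio duql rapsh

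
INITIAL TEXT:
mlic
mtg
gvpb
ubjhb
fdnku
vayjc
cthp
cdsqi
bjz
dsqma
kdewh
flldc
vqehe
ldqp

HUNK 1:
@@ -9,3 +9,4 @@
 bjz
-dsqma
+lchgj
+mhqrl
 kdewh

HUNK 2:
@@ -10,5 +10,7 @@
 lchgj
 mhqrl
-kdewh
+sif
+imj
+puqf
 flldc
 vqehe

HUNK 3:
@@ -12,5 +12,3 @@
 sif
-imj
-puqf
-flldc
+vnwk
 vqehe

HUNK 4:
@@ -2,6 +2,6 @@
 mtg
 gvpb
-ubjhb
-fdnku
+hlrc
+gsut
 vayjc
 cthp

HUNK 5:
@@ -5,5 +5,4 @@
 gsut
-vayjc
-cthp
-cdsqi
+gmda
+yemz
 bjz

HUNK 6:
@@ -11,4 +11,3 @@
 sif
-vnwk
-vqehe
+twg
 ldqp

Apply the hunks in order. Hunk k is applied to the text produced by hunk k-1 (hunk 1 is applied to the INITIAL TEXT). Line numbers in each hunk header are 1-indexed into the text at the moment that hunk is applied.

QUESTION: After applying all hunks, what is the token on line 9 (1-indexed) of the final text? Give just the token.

Answer: lchgj

Derivation:
Hunk 1: at line 9 remove [dsqma] add [lchgj,mhqrl] -> 15 lines: mlic mtg gvpb ubjhb fdnku vayjc cthp cdsqi bjz lchgj mhqrl kdewh flldc vqehe ldqp
Hunk 2: at line 10 remove [kdewh] add [sif,imj,puqf] -> 17 lines: mlic mtg gvpb ubjhb fdnku vayjc cthp cdsqi bjz lchgj mhqrl sif imj puqf flldc vqehe ldqp
Hunk 3: at line 12 remove [imj,puqf,flldc] add [vnwk] -> 15 lines: mlic mtg gvpb ubjhb fdnku vayjc cthp cdsqi bjz lchgj mhqrl sif vnwk vqehe ldqp
Hunk 4: at line 2 remove [ubjhb,fdnku] add [hlrc,gsut] -> 15 lines: mlic mtg gvpb hlrc gsut vayjc cthp cdsqi bjz lchgj mhqrl sif vnwk vqehe ldqp
Hunk 5: at line 5 remove [vayjc,cthp,cdsqi] add [gmda,yemz] -> 14 lines: mlic mtg gvpb hlrc gsut gmda yemz bjz lchgj mhqrl sif vnwk vqehe ldqp
Hunk 6: at line 11 remove [vnwk,vqehe] add [twg] -> 13 lines: mlic mtg gvpb hlrc gsut gmda yemz bjz lchgj mhqrl sif twg ldqp
Final line 9: lchgj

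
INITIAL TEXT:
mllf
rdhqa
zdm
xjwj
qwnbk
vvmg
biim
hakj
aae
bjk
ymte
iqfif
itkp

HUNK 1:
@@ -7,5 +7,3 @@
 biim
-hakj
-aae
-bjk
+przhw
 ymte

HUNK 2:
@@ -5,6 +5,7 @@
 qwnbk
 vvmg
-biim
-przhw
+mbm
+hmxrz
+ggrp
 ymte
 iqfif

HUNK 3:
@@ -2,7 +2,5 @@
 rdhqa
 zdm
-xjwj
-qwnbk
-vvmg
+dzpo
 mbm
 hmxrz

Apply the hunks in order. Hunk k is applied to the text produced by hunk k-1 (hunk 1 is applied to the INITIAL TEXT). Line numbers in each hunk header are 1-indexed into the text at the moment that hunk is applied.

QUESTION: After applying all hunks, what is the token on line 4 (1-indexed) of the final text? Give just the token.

Hunk 1: at line 7 remove [hakj,aae,bjk] add [przhw] -> 11 lines: mllf rdhqa zdm xjwj qwnbk vvmg biim przhw ymte iqfif itkp
Hunk 2: at line 5 remove [biim,przhw] add [mbm,hmxrz,ggrp] -> 12 lines: mllf rdhqa zdm xjwj qwnbk vvmg mbm hmxrz ggrp ymte iqfif itkp
Hunk 3: at line 2 remove [xjwj,qwnbk,vvmg] add [dzpo] -> 10 lines: mllf rdhqa zdm dzpo mbm hmxrz ggrp ymte iqfif itkp
Final line 4: dzpo

Answer: dzpo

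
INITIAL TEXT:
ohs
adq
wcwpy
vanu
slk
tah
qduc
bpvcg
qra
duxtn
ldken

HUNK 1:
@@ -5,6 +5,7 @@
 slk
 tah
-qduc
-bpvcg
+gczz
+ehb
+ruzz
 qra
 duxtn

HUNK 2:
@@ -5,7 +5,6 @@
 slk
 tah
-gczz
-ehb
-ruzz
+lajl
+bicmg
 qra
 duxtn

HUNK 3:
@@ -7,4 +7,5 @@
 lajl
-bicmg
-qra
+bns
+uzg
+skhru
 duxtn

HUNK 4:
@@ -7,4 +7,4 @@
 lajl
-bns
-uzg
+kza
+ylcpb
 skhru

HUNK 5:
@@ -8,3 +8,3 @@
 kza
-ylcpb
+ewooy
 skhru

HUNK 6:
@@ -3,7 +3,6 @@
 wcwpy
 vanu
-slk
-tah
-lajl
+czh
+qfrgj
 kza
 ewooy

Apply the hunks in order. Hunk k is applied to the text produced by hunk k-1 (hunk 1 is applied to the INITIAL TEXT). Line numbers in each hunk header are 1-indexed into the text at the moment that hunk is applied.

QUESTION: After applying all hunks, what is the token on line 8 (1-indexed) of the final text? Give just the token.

Answer: ewooy

Derivation:
Hunk 1: at line 5 remove [qduc,bpvcg] add [gczz,ehb,ruzz] -> 12 lines: ohs adq wcwpy vanu slk tah gczz ehb ruzz qra duxtn ldken
Hunk 2: at line 5 remove [gczz,ehb,ruzz] add [lajl,bicmg] -> 11 lines: ohs adq wcwpy vanu slk tah lajl bicmg qra duxtn ldken
Hunk 3: at line 7 remove [bicmg,qra] add [bns,uzg,skhru] -> 12 lines: ohs adq wcwpy vanu slk tah lajl bns uzg skhru duxtn ldken
Hunk 4: at line 7 remove [bns,uzg] add [kza,ylcpb] -> 12 lines: ohs adq wcwpy vanu slk tah lajl kza ylcpb skhru duxtn ldken
Hunk 5: at line 8 remove [ylcpb] add [ewooy] -> 12 lines: ohs adq wcwpy vanu slk tah lajl kza ewooy skhru duxtn ldken
Hunk 6: at line 3 remove [slk,tah,lajl] add [czh,qfrgj] -> 11 lines: ohs adq wcwpy vanu czh qfrgj kza ewooy skhru duxtn ldken
Final line 8: ewooy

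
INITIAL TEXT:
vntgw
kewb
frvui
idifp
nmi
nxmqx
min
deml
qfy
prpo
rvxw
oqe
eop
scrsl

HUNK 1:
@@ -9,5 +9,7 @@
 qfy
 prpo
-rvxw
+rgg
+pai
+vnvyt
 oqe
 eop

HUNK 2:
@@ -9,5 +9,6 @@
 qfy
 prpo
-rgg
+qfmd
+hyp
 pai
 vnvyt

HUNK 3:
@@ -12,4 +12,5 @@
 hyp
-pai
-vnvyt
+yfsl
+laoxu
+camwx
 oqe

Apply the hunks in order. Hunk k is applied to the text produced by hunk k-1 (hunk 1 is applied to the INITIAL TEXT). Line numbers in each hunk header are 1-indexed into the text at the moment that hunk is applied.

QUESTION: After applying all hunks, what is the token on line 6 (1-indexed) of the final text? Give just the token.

Hunk 1: at line 9 remove [rvxw] add [rgg,pai,vnvyt] -> 16 lines: vntgw kewb frvui idifp nmi nxmqx min deml qfy prpo rgg pai vnvyt oqe eop scrsl
Hunk 2: at line 9 remove [rgg] add [qfmd,hyp] -> 17 lines: vntgw kewb frvui idifp nmi nxmqx min deml qfy prpo qfmd hyp pai vnvyt oqe eop scrsl
Hunk 3: at line 12 remove [pai,vnvyt] add [yfsl,laoxu,camwx] -> 18 lines: vntgw kewb frvui idifp nmi nxmqx min deml qfy prpo qfmd hyp yfsl laoxu camwx oqe eop scrsl
Final line 6: nxmqx

Answer: nxmqx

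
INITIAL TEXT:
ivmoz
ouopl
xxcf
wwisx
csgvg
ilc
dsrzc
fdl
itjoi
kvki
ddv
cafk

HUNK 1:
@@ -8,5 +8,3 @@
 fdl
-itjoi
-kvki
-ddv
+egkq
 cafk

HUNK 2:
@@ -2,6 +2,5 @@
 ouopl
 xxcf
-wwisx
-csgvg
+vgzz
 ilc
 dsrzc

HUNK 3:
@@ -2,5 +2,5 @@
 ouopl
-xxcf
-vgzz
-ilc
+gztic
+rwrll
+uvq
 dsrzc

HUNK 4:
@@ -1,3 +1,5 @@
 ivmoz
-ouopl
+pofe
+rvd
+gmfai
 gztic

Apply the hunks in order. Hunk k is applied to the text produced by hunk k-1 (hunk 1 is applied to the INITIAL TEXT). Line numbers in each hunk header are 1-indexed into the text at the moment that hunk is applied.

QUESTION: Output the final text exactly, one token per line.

Answer: ivmoz
pofe
rvd
gmfai
gztic
rwrll
uvq
dsrzc
fdl
egkq
cafk

Derivation:
Hunk 1: at line 8 remove [itjoi,kvki,ddv] add [egkq] -> 10 lines: ivmoz ouopl xxcf wwisx csgvg ilc dsrzc fdl egkq cafk
Hunk 2: at line 2 remove [wwisx,csgvg] add [vgzz] -> 9 lines: ivmoz ouopl xxcf vgzz ilc dsrzc fdl egkq cafk
Hunk 3: at line 2 remove [xxcf,vgzz,ilc] add [gztic,rwrll,uvq] -> 9 lines: ivmoz ouopl gztic rwrll uvq dsrzc fdl egkq cafk
Hunk 4: at line 1 remove [ouopl] add [pofe,rvd,gmfai] -> 11 lines: ivmoz pofe rvd gmfai gztic rwrll uvq dsrzc fdl egkq cafk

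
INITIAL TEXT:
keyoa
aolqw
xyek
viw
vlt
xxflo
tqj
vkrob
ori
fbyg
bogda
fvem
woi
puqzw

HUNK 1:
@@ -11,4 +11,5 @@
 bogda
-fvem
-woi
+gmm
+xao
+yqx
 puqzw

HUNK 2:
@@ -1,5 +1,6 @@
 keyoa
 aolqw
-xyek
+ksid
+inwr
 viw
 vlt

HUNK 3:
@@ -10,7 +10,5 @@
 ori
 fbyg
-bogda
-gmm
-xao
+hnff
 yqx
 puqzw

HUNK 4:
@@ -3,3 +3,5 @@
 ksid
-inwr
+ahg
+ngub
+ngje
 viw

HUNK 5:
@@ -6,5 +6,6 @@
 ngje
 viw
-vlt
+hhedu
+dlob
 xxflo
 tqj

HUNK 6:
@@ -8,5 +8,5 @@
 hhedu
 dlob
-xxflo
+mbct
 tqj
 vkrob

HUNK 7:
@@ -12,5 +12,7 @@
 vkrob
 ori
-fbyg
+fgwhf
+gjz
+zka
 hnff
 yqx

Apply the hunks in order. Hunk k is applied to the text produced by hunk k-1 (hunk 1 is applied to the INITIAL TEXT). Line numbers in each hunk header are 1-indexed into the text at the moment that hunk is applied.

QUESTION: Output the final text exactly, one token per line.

Hunk 1: at line 11 remove [fvem,woi] add [gmm,xao,yqx] -> 15 lines: keyoa aolqw xyek viw vlt xxflo tqj vkrob ori fbyg bogda gmm xao yqx puqzw
Hunk 2: at line 1 remove [xyek] add [ksid,inwr] -> 16 lines: keyoa aolqw ksid inwr viw vlt xxflo tqj vkrob ori fbyg bogda gmm xao yqx puqzw
Hunk 3: at line 10 remove [bogda,gmm,xao] add [hnff] -> 14 lines: keyoa aolqw ksid inwr viw vlt xxflo tqj vkrob ori fbyg hnff yqx puqzw
Hunk 4: at line 3 remove [inwr] add [ahg,ngub,ngje] -> 16 lines: keyoa aolqw ksid ahg ngub ngje viw vlt xxflo tqj vkrob ori fbyg hnff yqx puqzw
Hunk 5: at line 6 remove [vlt] add [hhedu,dlob] -> 17 lines: keyoa aolqw ksid ahg ngub ngje viw hhedu dlob xxflo tqj vkrob ori fbyg hnff yqx puqzw
Hunk 6: at line 8 remove [xxflo] add [mbct] -> 17 lines: keyoa aolqw ksid ahg ngub ngje viw hhedu dlob mbct tqj vkrob ori fbyg hnff yqx puqzw
Hunk 7: at line 12 remove [fbyg] add [fgwhf,gjz,zka] -> 19 lines: keyoa aolqw ksid ahg ngub ngje viw hhedu dlob mbct tqj vkrob ori fgwhf gjz zka hnff yqx puqzw

Answer: keyoa
aolqw
ksid
ahg
ngub
ngje
viw
hhedu
dlob
mbct
tqj
vkrob
ori
fgwhf
gjz
zka
hnff
yqx
puqzw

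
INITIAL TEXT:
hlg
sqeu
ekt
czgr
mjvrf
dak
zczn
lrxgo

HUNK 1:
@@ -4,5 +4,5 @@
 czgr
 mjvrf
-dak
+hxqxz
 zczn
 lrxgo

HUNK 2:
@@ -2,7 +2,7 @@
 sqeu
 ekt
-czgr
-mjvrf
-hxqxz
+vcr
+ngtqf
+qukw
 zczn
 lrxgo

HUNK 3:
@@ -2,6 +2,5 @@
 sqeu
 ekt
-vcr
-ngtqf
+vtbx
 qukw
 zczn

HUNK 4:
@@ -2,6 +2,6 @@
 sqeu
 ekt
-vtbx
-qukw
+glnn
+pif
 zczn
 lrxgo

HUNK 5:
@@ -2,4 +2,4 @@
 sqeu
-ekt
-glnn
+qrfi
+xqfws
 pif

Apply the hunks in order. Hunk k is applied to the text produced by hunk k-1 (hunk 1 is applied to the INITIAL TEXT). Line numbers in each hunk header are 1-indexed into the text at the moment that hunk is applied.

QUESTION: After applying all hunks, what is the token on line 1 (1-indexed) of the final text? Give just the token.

Answer: hlg

Derivation:
Hunk 1: at line 4 remove [dak] add [hxqxz] -> 8 lines: hlg sqeu ekt czgr mjvrf hxqxz zczn lrxgo
Hunk 2: at line 2 remove [czgr,mjvrf,hxqxz] add [vcr,ngtqf,qukw] -> 8 lines: hlg sqeu ekt vcr ngtqf qukw zczn lrxgo
Hunk 3: at line 2 remove [vcr,ngtqf] add [vtbx] -> 7 lines: hlg sqeu ekt vtbx qukw zczn lrxgo
Hunk 4: at line 2 remove [vtbx,qukw] add [glnn,pif] -> 7 lines: hlg sqeu ekt glnn pif zczn lrxgo
Hunk 5: at line 2 remove [ekt,glnn] add [qrfi,xqfws] -> 7 lines: hlg sqeu qrfi xqfws pif zczn lrxgo
Final line 1: hlg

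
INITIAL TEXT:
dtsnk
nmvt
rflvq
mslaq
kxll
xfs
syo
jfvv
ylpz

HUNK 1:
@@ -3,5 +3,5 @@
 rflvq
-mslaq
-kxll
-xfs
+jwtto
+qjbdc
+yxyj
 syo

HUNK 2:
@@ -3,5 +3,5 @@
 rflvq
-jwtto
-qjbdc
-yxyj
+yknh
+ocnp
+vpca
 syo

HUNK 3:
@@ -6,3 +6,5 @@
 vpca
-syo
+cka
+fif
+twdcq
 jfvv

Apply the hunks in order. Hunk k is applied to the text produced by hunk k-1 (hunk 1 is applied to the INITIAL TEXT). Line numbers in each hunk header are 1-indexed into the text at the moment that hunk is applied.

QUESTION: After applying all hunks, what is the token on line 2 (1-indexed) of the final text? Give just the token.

Answer: nmvt

Derivation:
Hunk 1: at line 3 remove [mslaq,kxll,xfs] add [jwtto,qjbdc,yxyj] -> 9 lines: dtsnk nmvt rflvq jwtto qjbdc yxyj syo jfvv ylpz
Hunk 2: at line 3 remove [jwtto,qjbdc,yxyj] add [yknh,ocnp,vpca] -> 9 lines: dtsnk nmvt rflvq yknh ocnp vpca syo jfvv ylpz
Hunk 3: at line 6 remove [syo] add [cka,fif,twdcq] -> 11 lines: dtsnk nmvt rflvq yknh ocnp vpca cka fif twdcq jfvv ylpz
Final line 2: nmvt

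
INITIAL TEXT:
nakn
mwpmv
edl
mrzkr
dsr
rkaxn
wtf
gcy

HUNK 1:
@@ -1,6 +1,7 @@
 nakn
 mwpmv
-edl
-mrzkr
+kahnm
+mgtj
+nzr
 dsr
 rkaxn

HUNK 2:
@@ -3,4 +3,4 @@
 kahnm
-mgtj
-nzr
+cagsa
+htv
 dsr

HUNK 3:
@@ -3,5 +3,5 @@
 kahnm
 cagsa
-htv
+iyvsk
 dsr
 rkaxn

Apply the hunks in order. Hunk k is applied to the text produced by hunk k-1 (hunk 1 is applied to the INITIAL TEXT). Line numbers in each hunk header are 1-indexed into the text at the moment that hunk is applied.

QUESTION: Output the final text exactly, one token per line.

Answer: nakn
mwpmv
kahnm
cagsa
iyvsk
dsr
rkaxn
wtf
gcy

Derivation:
Hunk 1: at line 1 remove [edl,mrzkr] add [kahnm,mgtj,nzr] -> 9 lines: nakn mwpmv kahnm mgtj nzr dsr rkaxn wtf gcy
Hunk 2: at line 3 remove [mgtj,nzr] add [cagsa,htv] -> 9 lines: nakn mwpmv kahnm cagsa htv dsr rkaxn wtf gcy
Hunk 3: at line 3 remove [htv] add [iyvsk] -> 9 lines: nakn mwpmv kahnm cagsa iyvsk dsr rkaxn wtf gcy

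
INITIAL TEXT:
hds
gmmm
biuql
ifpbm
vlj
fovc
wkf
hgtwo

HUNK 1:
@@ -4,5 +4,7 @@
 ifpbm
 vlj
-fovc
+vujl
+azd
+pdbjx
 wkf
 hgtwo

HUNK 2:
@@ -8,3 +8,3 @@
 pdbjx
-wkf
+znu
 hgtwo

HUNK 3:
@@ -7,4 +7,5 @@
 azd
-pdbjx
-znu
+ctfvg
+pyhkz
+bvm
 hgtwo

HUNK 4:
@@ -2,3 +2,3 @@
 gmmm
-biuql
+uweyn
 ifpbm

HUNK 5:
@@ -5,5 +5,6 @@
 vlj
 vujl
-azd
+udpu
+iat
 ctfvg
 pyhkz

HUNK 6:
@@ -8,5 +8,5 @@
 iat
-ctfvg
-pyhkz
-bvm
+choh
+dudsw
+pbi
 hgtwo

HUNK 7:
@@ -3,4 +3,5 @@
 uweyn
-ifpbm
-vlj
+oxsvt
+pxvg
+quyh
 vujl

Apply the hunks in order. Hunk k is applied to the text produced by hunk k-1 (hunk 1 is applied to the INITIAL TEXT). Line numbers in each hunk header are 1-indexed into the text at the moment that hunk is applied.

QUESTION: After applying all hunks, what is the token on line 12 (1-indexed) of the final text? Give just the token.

Hunk 1: at line 4 remove [fovc] add [vujl,azd,pdbjx] -> 10 lines: hds gmmm biuql ifpbm vlj vujl azd pdbjx wkf hgtwo
Hunk 2: at line 8 remove [wkf] add [znu] -> 10 lines: hds gmmm biuql ifpbm vlj vujl azd pdbjx znu hgtwo
Hunk 3: at line 7 remove [pdbjx,znu] add [ctfvg,pyhkz,bvm] -> 11 lines: hds gmmm biuql ifpbm vlj vujl azd ctfvg pyhkz bvm hgtwo
Hunk 4: at line 2 remove [biuql] add [uweyn] -> 11 lines: hds gmmm uweyn ifpbm vlj vujl azd ctfvg pyhkz bvm hgtwo
Hunk 5: at line 5 remove [azd] add [udpu,iat] -> 12 lines: hds gmmm uweyn ifpbm vlj vujl udpu iat ctfvg pyhkz bvm hgtwo
Hunk 6: at line 8 remove [ctfvg,pyhkz,bvm] add [choh,dudsw,pbi] -> 12 lines: hds gmmm uweyn ifpbm vlj vujl udpu iat choh dudsw pbi hgtwo
Hunk 7: at line 3 remove [ifpbm,vlj] add [oxsvt,pxvg,quyh] -> 13 lines: hds gmmm uweyn oxsvt pxvg quyh vujl udpu iat choh dudsw pbi hgtwo
Final line 12: pbi

Answer: pbi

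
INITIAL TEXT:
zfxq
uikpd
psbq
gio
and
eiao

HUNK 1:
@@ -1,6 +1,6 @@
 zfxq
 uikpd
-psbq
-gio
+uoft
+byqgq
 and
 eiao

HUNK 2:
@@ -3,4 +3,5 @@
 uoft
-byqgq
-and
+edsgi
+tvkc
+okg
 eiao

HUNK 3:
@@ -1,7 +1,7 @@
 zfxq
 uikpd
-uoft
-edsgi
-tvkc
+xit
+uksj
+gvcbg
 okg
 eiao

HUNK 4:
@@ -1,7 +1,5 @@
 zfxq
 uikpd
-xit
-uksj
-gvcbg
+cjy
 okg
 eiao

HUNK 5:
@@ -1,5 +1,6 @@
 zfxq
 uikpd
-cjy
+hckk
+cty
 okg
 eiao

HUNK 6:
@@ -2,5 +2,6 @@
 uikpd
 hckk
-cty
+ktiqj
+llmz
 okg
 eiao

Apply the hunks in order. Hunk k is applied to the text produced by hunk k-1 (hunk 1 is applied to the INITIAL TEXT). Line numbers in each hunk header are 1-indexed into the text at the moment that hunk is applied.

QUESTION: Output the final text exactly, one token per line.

Answer: zfxq
uikpd
hckk
ktiqj
llmz
okg
eiao

Derivation:
Hunk 1: at line 1 remove [psbq,gio] add [uoft,byqgq] -> 6 lines: zfxq uikpd uoft byqgq and eiao
Hunk 2: at line 3 remove [byqgq,and] add [edsgi,tvkc,okg] -> 7 lines: zfxq uikpd uoft edsgi tvkc okg eiao
Hunk 3: at line 1 remove [uoft,edsgi,tvkc] add [xit,uksj,gvcbg] -> 7 lines: zfxq uikpd xit uksj gvcbg okg eiao
Hunk 4: at line 1 remove [xit,uksj,gvcbg] add [cjy] -> 5 lines: zfxq uikpd cjy okg eiao
Hunk 5: at line 1 remove [cjy] add [hckk,cty] -> 6 lines: zfxq uikpd hckk cty okg eiao
Hunk 6: at line 2 remove [cty] add [ktiqj,llmz] -> 7 lines: zfxq uikpd hckk ktiqj llmz okg eiao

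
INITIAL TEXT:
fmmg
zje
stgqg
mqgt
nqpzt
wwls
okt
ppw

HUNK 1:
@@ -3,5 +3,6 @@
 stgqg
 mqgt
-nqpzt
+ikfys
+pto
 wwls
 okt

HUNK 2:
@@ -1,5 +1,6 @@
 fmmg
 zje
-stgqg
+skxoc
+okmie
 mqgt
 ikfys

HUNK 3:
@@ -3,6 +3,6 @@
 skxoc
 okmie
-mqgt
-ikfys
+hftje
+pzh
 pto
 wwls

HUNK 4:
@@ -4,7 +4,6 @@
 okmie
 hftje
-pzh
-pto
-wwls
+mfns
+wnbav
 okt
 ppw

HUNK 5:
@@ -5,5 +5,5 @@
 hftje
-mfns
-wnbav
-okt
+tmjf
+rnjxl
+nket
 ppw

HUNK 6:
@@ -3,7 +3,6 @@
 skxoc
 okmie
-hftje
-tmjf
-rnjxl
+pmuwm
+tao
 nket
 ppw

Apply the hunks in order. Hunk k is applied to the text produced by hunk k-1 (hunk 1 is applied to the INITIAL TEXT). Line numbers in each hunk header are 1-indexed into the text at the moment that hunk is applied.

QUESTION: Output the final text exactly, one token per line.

Answer: fmmg
zje
skxoc
okmie
pmuwm
tao
nket
ppw

Derivation:
Hunk 1: at line 3 remove [nqpzt] add [ikfys,pto] -> 9 lines: fmmg zje stgqg mqgt ikfys pto wwls okt ppw
Hunk 2: at line 1 remove [stgqg] add [skxoc,okmie] -> 10 lines: fmmg zje skxoc okmie mqgt ikfys pto wwls okt ppw
Hunk 3: at line 3 remove [mqgt,ikfys] add [hftje,pzh] -> 10 lines: fmmg zje skxoc okmie hftje pzh pto wwls okt ppw
Hunk 4: at line 4 remove [pzh,pto,wwls] add [mfns,wnbav] -> 9 lines: fmmg zje skxoc okmie hftje mfns wnbav okt ppw
Hunk 5: at line 5 remove [mfns,wnbav,okt] add [tmjf,rnjxl,nket] -> 9 lines: fmmg zje skxoc okmie hftje tmjf rnjxl nket ppw
Hunk 6: at line 3 remove [hftje,tmjf,rnjxl] add [pmuwm,tao] -> 8 lines: fmmg zje skxoc okmie pmuwm tao nket ppw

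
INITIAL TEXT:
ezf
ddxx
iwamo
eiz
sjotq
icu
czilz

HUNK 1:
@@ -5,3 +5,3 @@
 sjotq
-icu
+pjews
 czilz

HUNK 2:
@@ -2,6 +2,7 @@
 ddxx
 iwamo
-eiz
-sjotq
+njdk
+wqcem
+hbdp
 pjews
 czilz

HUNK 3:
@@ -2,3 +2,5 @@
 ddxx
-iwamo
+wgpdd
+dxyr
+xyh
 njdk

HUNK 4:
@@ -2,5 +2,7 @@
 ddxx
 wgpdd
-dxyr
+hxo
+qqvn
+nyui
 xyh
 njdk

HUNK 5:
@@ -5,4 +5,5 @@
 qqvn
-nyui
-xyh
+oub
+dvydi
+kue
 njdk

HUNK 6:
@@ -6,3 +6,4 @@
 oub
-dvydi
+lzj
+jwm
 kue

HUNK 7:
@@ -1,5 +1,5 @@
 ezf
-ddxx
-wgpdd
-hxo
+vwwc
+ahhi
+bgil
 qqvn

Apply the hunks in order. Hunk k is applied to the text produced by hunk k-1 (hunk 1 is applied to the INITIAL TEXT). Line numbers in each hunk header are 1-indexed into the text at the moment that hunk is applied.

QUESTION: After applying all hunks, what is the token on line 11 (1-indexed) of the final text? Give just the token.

Answer: wqcem

Derivation:
Hunk 1: at line 5 remove [icu] add [pjews] -> 7 lines: ezf ddxx iwamo eiz sjotq pjews czilz
Hunk 2: at line 2 remove [eiz,sjotq] add [njdk,wqcem,hbdp] -> 8 lines: ezf ddxx iwamo njdk wqcem hbdp pjews czilz
Hunk 3: at line 2 remove [iwamo] add [wgpdd,dxyr,xyh] -> 10 lines: ezf ddxx wgpdd dxyr xyh njdk wqcem hbdp pjews czilz
Hunk 4: at line 2 remove [dxyr] add [hxo,qqvn,nyui] -> 12 lines: ezf ddxx wgpdd hxo qqvn nyui xyh njdk wqcem hbdp pjews czilz
Hunk 5: at line 5 remove [nyui,xyh] add [oub,dvydi,kue] -> 13 lines: ezf ddxx wgpdd hxo qqvn oub dvydi kue njdk wqcem hbdp pjews czilz
Hunk 6: at line 6 remove [dvydi] add [lzj,jwm] -> 14 lines: ezf ddxx wgpdd hxo qqvn oub lzj jwm kue njdk wqcem hbdp pjews czilz
Hunk 7: at line 1 remove [ddxx,wgpdd,hxo] add [vwwc,ahhi,bgil] -> 14 lines: ezf vwwc ahhi bgil qqvn oub lzj jwm kue njdk wqcem hbdp pjews czilz
Final line 11: wqcem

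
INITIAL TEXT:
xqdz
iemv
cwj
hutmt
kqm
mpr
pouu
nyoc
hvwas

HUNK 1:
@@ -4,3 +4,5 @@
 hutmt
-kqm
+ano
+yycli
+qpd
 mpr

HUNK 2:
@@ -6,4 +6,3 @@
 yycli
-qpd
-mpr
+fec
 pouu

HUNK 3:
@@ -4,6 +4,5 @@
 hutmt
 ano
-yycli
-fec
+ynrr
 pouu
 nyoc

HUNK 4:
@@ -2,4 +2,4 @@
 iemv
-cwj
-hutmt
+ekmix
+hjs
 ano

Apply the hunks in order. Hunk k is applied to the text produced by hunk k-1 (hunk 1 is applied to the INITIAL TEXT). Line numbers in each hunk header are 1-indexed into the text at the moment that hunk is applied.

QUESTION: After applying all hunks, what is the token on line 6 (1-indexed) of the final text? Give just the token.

Answer: ynrr

Derivation:
Hunk 1: at line 4 remove [kqm] add [ano,yycli,qpd] -> 11 lines: xqdz iemv cwj hutmt ano yycli qpd mpr pouu nyoc hvwas
Hunk 2: at line 6 remove [qpd,mpr] add [fec] -> 10 lines: xqdz iemv cwj hutmt ano yycli fec pouu nyoc hvwas
Hunk 3: at line 4 remove [yycli,fec] add [ynrr] -> 9 lines: xqdz iemv cwj hutmt ano ynrr pouu nyoc hvwas
Hunk 4: at line 2 remove [cwj,hutmt] add [ekmix,hjs] -> 9 lines: xqdz iemv ekmix hjs ano ynrr pouu nyoc hvwas
Final line 6: ynrr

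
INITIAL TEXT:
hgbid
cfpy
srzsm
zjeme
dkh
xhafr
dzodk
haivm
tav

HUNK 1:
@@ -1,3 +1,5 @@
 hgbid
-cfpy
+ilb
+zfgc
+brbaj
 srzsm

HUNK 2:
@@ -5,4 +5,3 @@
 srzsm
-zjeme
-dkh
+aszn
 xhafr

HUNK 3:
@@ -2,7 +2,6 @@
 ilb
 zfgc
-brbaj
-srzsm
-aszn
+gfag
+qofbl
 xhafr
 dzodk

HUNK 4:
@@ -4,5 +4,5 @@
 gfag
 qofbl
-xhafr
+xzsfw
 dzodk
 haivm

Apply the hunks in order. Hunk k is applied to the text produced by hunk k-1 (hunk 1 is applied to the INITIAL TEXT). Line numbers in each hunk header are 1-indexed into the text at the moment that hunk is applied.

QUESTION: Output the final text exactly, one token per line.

Hunk 1: at line 1 remove [cfpy] add [ilb,zfgc,brbaj] -> 11 lines: hgbid ilb zfgc brbaj srzsm zjeme dkh xhafr dzodk haivm tav
Hunk 2: at line 5 remove [zjeme,dkh] add [aszn] -> 10 lines: hgbid ilb zfgc brbaj srzsm aszn xhafr dzodk haivm tav
Hunk 3: at line 2 remove [brbaj,srzsm,aszn] add [gfag,qofbl] -> 9 lines: hgbid ilb zfgc gfag qofbl xhafr dzodk haivm tav
Hunk 4: at line 4 remove [xhafr] add [xzsfw] -> 9 lines: hgbid ilb zfgc gfag qofbl xzsfw dzodk haivm tav

Answer: hgbid
ilb
zfgc
gfag
qofbl
xzsfw
dzodk
haivm
tav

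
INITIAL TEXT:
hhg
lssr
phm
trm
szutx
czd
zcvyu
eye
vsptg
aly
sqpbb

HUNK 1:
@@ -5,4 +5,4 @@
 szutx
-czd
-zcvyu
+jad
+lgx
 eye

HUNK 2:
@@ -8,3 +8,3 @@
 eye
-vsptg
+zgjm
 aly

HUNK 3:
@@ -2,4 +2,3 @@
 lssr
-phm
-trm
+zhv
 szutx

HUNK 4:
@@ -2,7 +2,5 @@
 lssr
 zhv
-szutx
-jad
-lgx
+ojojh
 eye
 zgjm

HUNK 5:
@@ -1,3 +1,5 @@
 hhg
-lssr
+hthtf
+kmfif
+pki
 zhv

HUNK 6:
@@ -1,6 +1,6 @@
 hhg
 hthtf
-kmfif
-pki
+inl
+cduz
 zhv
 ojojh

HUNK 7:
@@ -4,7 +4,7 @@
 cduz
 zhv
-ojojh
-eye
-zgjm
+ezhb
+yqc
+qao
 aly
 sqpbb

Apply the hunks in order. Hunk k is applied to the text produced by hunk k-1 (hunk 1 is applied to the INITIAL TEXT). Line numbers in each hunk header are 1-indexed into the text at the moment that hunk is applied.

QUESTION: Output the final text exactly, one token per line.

Answer: hhg
hthtf
inl
cduz
zhv
ezhb
yqc
qao
aly
sqpbb

Derivation:
Hunk 1: at line 5 remove [czd,zcvyu] add [jad,lgx] -> 11 lines: hhg lssr phm trm szutx jad lgx eye vsptg aly sqpbb
Hunk 2: at line 8 remove [vsptg] add [zgjm] -> 11 lines: hhg lssr phm trm szutx jad lgx eye zgjm aly sqpbb
Hunk 3: at line 2 remove [phm,trm] add [zhv] -> 10 lines: hhg lssr zhv szutx jad lgx eye zgjm aly sqpbb
Hunk 4: at line 2 remove [szutx,jad,lgx] add [ojojh] -> 8 lines: hhg lssr zhv ojojh eye zgjm aly sqpbb
Hunk 5: at line 1 remove [lssr] add [hthtf,kmfif,pki] -> 10 lines: hhg hthtf kmfif pki zhv ojojh eye zgjm aly sqpbb
Hunk 6: at line 1 remove [kmfif,pki] add [inl,cduz] -> 10 lines: hhg hthtf inl cduz zhv ojojh eye zgjm aly sqpbb
Hunk 7: at line 4 remove [ojojh,eye,zgjm] add [ezhb,yqc,qao] -> 10 lines: hhg hthtf inl cduz zhv ezhb yqc qao aly sqpbb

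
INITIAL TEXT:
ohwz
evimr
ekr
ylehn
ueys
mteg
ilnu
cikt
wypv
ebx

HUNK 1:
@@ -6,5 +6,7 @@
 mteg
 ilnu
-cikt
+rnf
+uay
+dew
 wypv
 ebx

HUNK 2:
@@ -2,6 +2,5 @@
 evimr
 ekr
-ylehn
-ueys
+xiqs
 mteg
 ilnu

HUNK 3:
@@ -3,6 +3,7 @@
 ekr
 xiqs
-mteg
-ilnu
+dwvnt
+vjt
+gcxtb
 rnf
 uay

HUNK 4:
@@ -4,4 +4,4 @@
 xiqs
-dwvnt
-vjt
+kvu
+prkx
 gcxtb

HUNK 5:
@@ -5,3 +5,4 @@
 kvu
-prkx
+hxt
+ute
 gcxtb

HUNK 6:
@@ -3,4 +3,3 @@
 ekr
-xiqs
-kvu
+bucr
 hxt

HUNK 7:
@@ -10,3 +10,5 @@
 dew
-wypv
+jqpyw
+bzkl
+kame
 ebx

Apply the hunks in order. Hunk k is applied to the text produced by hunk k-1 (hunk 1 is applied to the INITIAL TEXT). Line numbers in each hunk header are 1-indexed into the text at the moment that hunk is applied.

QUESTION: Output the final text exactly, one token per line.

Hunk 1: at line 6 remove [cikt] add [rnf,uay,dew] -> 12 lines: ohwz evimr ekr ylehn ueys mteg ilnu rnf uay dew wypv ebx
Hunk 2: at line 2 remove [ylehn,ueys] add [xiqs] -> 11 lines: ohwz evimr ekr xiqs mteg ilnu rnf uay dew wypv ebx
Hunk 3: at line 3 remove [mteg,ilnu] add [dwvnt,vjt,gcxtb] -> 12 lines: ohwz evimr ekr xiqs dwvnt vjt gcxtb rnf uay dew wypv ebx
Hunk 4: at line 4 remove [dwvnt,vjt] add [kvu,prkx] -> 12 lines: ohwz evimr ekr xiqs kvu prkx gcxtb rnf uay dew wypv ebx
Hunk 5: at line 5 remove [prkx] add [hxt,ute] -> 13 lines: ohwz evimr ekr xiqs kvu hxt ute gcxtb rnf uay dew wypv ebx
Hunk 6: at line 3 remove [xiqs,kvu] add [bucr] -> 12 lines: ohwz evimr ekr bucr hxt ute gcxtb rnf uay dew wypv ebx
Hunk 7: at line 10 remove [wypv] add [jqpyw,bzkl,kame] -> 14 lines: ohwz evimr ekr bucr hxt ute gcxtb rnf uay dew jqpyw bzkl kame ebx

Answer: ohwz
evimr
ekr
bucr
hxt
ute
gcxtb
rnf
uay
dew
jqpyw
bzkl
kame
ebx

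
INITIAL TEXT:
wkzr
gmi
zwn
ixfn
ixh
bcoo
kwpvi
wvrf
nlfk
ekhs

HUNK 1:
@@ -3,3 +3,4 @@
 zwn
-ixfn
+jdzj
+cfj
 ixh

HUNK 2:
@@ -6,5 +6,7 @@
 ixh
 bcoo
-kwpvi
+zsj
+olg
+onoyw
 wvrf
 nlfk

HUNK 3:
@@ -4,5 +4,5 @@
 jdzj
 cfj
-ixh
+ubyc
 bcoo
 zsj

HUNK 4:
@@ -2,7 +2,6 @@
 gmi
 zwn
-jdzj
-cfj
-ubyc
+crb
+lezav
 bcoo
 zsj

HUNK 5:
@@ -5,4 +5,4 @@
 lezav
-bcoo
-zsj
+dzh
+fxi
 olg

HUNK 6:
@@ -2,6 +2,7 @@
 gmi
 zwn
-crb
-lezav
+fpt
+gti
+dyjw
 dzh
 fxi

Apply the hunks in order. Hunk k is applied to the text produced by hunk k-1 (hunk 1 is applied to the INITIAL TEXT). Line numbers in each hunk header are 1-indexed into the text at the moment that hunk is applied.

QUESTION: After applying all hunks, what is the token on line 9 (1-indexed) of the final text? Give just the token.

Answer: olg

Derivation:
Hunk 1: at line 3 remove [ixfn] add [jdzj,cfj] -> 11 lines: wkzr gmi zwn jdzj cfj ixh bcoo kwpvi wvrf nlfk ekhs
Hunk 2: at line 6 remove [kwpvi] add [zsj,olg,onoyw] -> 13 lines: wkzr gmi zwn jdzj cfj ixh bcoo zsj olg onoyw wvrf nlfk ekhs
Hunk 3: at line 4 remove [ixh] add [ubyc] -> 13 lines: wkzr gmi zwn jdzj cfj ubyc bcoo zsj olg onoyw wvrf nlfk ekhs
Hunk 4: at line 2 remove [jdzj,cfj,ubyc] add [crb,lezav] -> 12 lines: wkzr gmi zwn crb lezav bcoo zsj olg onoyw wvrf nlfk ekhs
Hunk 5: at line 5 remove [bcoo,zsj] add [dzh,fxi] -> 12 lines: wkzr gmi zwn crb lezav dzh fxi olg onoyw wvrf nlfk ekhs
Hunk 6: at line 2 remove [crb,lezav] add [fpt,gti,dyjw] -> 13 lines: wkzr gmi zwn fpt gti dyjw dzh fxi olg onoyw wvrf nlfk ekhs
Final line 9: olg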